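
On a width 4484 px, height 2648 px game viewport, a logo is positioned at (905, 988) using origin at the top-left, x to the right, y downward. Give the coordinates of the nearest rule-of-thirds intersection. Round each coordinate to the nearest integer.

(1495, 883)

Third lines: x ∈ {1495, 2989}, y ∈ {883, 1765}.
905 is closer to x = 1495; 988 is closer to y = 883.
So the nearest intersection is the upper-left power point.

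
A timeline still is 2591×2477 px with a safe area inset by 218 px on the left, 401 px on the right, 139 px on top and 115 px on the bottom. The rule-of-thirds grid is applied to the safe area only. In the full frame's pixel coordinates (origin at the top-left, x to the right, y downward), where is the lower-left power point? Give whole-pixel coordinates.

(875, 1621)

Content width = 2591 − 218 − 401 = 1972 px; content height = 2477 − 139 − 115 = 2223 px.
Lower-left is one-third across and two-thirds down within the safe area.
x = 218 + 1 × 1972/3 = 218 + 657.33 ≈ 875
y = 139 + 2 × 2223/3 = 139 + 1482.00 ≈ 1621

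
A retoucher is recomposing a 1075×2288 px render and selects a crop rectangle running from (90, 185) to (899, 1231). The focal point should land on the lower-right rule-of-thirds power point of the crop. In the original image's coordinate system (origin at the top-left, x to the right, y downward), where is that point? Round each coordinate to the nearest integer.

Crop width = 899 − 90 = 809 px; one third is 269.67 px.
Crop height = 1231 − 185 = 1046 px; one third is 348.67 px.
The lower-right point is two-thirds across and two-thirds down within the crop:
x = 90 + 2 × 269.67 ≈ 629; y = 185 + 2 × 348.67 ≈ 882.

x = 629 px, y = 882 px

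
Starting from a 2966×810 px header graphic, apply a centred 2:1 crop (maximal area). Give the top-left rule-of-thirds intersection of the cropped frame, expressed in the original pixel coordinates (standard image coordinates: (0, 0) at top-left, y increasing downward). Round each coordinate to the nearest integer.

2966/810 > 2/1, so the 2:1 crop keeps the full height 810 and trims width to 810 × 2/1 = 1620.00 px.
Left offset = (2966 − 1620.00)/2 = 673.00 px; top offset = 0.
Top-left is one-third across and one-third down within the crop:
x = 673.00 + 1 × 1620.00/3 ≈ 1213; y = 0.00 + 1 × 810.00/3 ≈ 270.

(1213, 270)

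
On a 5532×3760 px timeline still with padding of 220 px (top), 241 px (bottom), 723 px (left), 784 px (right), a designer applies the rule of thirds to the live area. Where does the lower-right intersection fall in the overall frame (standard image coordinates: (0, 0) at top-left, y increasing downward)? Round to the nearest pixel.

Content width = 5532 − 723 − 784 = 4025 px; content height = 3760 − 220 − 241 = 3299 px.
Lower-right is two-thirds across and two-thirds down within the live area.
x = 723 + 2 × 4025/3 = 723 + 2683.33 ≈ 3406
y = 220 + 2 × 3299/3 = 220 + 2199.33 ≈ 2419

(3406, 2419)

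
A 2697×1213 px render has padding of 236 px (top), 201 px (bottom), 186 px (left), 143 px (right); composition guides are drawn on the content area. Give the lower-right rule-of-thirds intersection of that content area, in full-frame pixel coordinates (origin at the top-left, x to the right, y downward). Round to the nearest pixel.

Content width = 2697 − 186 − 143 = 2368 px; content height = 1213 − 236 − 201 = 776 px.
Lower-right is two-thirds across and two-thirds down within the content area.
x = 186 + 2 × 2368/3 = 186 + 1578.67 ≈ 1765
y = 236 + 2 × 776/3 = 236 + 517.33 ≈ 753

x = 1765 px, y = 753 px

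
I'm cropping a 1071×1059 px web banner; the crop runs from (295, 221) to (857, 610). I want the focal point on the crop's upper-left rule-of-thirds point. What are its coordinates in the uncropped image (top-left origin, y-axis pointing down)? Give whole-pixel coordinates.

(482, 351)

Crop width = 857 − 295 = 562 px; one third is 187.33 px.
Crop height = 610 − 221 = 389 px; one third is 129.67 px.
The upper-left point is one-third across and one-third down within the crop:
x = 295 + 1 × 187.33 ≈ 482; y = 221 + 1 × 129.67 ≈ 351.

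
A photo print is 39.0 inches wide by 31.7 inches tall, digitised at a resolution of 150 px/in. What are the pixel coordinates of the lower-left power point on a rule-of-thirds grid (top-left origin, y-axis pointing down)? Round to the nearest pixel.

In pixels the canvas is 39.0 × 150 = 5850 wide and 31.7 × 150 = 4755 tall.
The lower-left point is one-third across and two-thirds down:
x = 1 × 5850/3 ≈ 1950; y = 2 × 4755/3 ≈ 3170.

(1950, 3170)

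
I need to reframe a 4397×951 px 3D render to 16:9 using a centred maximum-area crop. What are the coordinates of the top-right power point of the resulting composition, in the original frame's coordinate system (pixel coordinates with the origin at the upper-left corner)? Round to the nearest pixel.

4397/951 > 16/9, so the 16:9 crop keeps the full height 951 and trims width to 951 × 16/9 = 1690.67 px.
Left offset = (4397 − 1690.67)/2 = 1353.17 px; top offset = 0.
Top-right is two-thirds across and one-third down within the crop:
x = 1353.17 + 2 × 1690.67/3 ≈ 2480; y = 0.00 + 1 × 951.00/3 ≈ 317.

x = 2480 px, y = 317 px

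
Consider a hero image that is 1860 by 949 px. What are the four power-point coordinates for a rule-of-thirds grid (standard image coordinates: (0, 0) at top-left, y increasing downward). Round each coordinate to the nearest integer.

(620, 316), (1240, 316), (620, 633), (1240, 633)

One third of 1860 is 620; one third of 949 is 316.33.
Vertical third lines at x = 620 and x = 1240; horizontal third lines at y = 316 and y = 633.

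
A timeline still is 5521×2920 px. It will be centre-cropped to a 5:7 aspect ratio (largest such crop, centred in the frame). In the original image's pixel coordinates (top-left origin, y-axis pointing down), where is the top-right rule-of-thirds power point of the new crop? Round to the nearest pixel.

x = 3108 px, y = 973 px

5521/2920 > 5/7, so the 5:7 crop keeps the full height 2920 and trims width to 2920 × 5/7 = 2085.71 px.
Left offset = (5521 − 2085.71)/2 = 1717.64 px; top offset = 0.
Top-right is two-thirds across and one-third down within the crop:
x = 1717.64 + 2 × 2085.71/3 ≈ 3108; y = 0.00 + 1 × 2920.00/3 ≈ 973.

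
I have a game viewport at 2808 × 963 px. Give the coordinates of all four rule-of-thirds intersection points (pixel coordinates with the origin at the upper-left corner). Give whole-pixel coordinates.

One third of 2808 is 936; one third of 963 is 321.
Vertical third lines at x = 936 and x = 1872; horizontal third lines at y = 321 and y = 642.

(936, 321), (1872, 321), (936, 642), (1872, 642)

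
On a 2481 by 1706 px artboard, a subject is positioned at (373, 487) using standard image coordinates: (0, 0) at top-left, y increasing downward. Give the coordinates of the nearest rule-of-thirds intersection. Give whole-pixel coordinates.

Third lines: x ∈ {827, 1654}, y ∈ {569, 1137}.
373 is closer to x = 827; 487 is closer to y = 569.
So the nearest intersection is the upper-left power point.

(827, 569)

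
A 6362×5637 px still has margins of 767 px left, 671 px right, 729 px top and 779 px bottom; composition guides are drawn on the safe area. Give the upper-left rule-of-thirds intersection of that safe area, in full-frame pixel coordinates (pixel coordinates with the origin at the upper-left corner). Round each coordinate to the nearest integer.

Content width = 6362 − 767 − 671 = 4924 px; content height = 5637 − 729 − 779 = 4129 px.
Upper-left is one-third across and one-third down within the safe area.
x = 767 + 1 × 4924/3 = 767 + 1641.33 ≈ 2408
y = 729 + 1 × 4129/3 = 729 + 1376.33 ≈ 2105

x = 2408 px, y = 2105 px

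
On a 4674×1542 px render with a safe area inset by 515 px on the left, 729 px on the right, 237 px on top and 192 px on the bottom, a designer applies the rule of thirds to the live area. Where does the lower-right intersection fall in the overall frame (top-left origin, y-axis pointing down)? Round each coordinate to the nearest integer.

x = 2802 px, y = 979 px

Content width = 4674 − 515 − 729 = 3430 px; content height = 1542 − 237 − 192 = 1113 px.
Lower-right is two-thirds across and two-thirds down within the live area.
x = 515 + 2 × 3430/3 = 515 + 2286.67 ≈ 2802
y = 237 + 2 × 1113/3 = 237 + 742.00 ≈ 979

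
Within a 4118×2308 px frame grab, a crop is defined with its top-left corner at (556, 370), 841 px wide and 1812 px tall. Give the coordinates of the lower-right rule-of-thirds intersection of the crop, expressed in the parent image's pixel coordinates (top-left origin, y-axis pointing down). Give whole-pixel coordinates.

(1117, 1578)

One third of the crop width 841 is 280.33 px.
One third of the crop height 1812 is 604.00 px.
The lower-right point is two-thirds across and two-thirds down within the crop:
x = 556 + 2 × 280.33 ≈ 1117; y = 370 + 2 × 604.00 ≈ 1578.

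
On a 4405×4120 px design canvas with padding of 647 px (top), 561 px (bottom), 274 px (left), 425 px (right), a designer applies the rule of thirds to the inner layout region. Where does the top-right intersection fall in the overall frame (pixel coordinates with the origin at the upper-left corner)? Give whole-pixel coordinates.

Content width = 4405 − 274 − 425 = 3706 px; content height = 4120 − 647 − 561 = 2912 px.
Top-right is two-thirds across and one-third down within the inner layout region.
x = 274 + 2 × 3706/3 = 274 + 2470.67 ≈ 2745
y = 647 + 1 × 2912/3 = 647 + 970.67 ≈ 1618

(2745, 1618)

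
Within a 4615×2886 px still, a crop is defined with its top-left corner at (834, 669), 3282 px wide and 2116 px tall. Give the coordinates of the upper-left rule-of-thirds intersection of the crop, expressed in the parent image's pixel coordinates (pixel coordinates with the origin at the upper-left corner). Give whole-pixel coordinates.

(1928, 1374)

One third of the crop width 3282 is 1094.00 px.
One third of the crop height 2116 is 705.33 px.
The upper-left point is one-third across and one-third down within the crop:
x = 834 + 1 × 1094.00 ≈ 1928; y = 669 + 1 × 705.33 ≈ 1374.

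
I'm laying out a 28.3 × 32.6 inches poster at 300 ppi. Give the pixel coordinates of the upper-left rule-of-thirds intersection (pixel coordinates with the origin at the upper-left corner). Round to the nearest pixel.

x = 2830 px, y = 3260 px

In pixels the canvas is 28.3 × 300 = 8490 wide and 32.6 × 300 = 9780 tall.
The upper-left point is one-third across and one-third down:
x = 1 × 8490/3 ≈ 2830; y = 1 × 9780/3 ≈ 3260.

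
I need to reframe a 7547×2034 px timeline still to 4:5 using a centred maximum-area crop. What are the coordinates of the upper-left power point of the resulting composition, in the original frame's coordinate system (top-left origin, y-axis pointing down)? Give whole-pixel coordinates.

x = 3502 px, y = 678 px

7547/2034 > 4/5, so the 4:5 crop keeps the full height 2034 and trims width to 2034 × 4/5 = 1627.20 px.
Left offset = (7547 − 1627.20)/2 = 2959.90 px; top offset = 0.
Upper-left is one-third across and one-third down within the crop:
x = 2959.90 + 1 × 1627.20/3 ≈ 3502; y = 0.00 + 1 × 2034.00/3 ≈ 678.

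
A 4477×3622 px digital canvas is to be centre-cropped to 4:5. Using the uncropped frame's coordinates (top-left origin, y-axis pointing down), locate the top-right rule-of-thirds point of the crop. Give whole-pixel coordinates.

(2721, 1207)

4477/3622 > 4/5, so the 4:5 crop keeps the full height 3622 and trims width to 3622 × 4/5 = 2897.60 px.
Left offset = (4477 − 2897.60)/2 = 789.70 px; top offset = 0.
Top-right is two-thirds across and one-third down within the crop:
x = 789.70 + 2 × 2897.60/3 ≈ 2721; y = 0.00 + 1 × 3622.00/3 ≈ 1207.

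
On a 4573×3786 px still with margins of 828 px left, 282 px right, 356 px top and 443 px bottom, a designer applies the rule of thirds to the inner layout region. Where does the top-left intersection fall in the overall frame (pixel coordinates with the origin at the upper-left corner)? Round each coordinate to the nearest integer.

Content width = 4573 − 828 − 282 = 3463 px; content height = 3786 − 356 − 443 = 2987 px.
Top-left is one-third across and one-third down within the inner layout region.
x = 828 + 1 × 3463/3 = 828 + 1154.33 ≈ 1982
y = 356 + 1 × 2987/3 = 356 + 995.67 ≈ 1352

x = 1982 px, y = 1352 px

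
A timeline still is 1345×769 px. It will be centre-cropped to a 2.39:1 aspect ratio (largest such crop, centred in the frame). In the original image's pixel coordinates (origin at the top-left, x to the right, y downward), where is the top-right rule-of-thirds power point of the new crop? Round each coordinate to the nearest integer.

x = 897 px, y = 291 px

1345/769 < 2.39/1, so the 2.39:1 crop keeps the full width 1345 and trims height to 1345 × 1/2.39 = 562.76 px.
Top offset = (769 − 562.76)/2 = 103.12 px; left offset = 0.
Top-right is two-thirds across and one-third down within the crop:
x = 0.00 + 2 × 1345.00/3 ≈ 897; y = 103.12 + 1 × 562.76/3 ≈ 291.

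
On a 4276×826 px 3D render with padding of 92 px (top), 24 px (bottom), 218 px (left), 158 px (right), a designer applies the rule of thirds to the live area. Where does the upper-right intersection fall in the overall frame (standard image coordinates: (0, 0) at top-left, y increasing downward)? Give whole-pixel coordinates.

(2818, 329)

Content width = 4276 − 218 − 158 = 3900 px; content height = 826 − 92 − 24 = 710 px.
Upper-right is two-thirds across and one-third down within the live area.
x = 218 + 2 × 3900/3 = 218 + 2600.00 ≈ 2818
y = 92 + 1 × 710/3 = 92 + 236.67 ≈ 329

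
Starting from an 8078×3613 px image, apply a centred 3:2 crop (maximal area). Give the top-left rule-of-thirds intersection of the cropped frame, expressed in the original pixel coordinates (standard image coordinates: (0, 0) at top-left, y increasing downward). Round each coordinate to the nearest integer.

8078/3613 > 3/2, so the 3:2 crop keeps the full height 3613 and trims width to 3613 × 3/2 = 5419.50 px.
Left offset = (8078 − 5419.50)/2 = 1329.25 px; top offset = 0.
Top-left is one-third across and one-third down within the crop:
x = 1329.25 + 1 × 5419.50/3 ≈ 3136; y = 0.00 + 1 × 3613.00/3 ≈ 1204.

(3136, 1204)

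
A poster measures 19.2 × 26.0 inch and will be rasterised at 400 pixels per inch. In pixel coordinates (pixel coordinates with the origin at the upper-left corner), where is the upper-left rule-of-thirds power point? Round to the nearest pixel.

(2560, 3467)

In pixels the canvas is 19.2 × 400 = 7680 wide and 26.0 × 400 = 10400 tall.
The upper-left point is one-third across and one-third down:
x = 1 × 7680/3 ≈ 2560; y = 1 × 10400/3 ≈ 3467.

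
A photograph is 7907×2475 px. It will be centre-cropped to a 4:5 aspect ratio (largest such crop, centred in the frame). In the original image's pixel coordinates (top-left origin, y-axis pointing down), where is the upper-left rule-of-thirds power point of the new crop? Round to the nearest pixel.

7907/2475 > 4/5, so the 4:5 crop keeps the full height 2475 and trims width to 2475 × 4/5 = 1980.00 px.
Left offset = (7907 − 1980.00)/2 = 2963.50 px; top offset = 0.
Upper-left is one-third across and one-third down within the crop:
x = 2963.50 + 1 × 1980.00/3 ≈ 3624; y = 0.00 + 1 × 2475.00/3 ≈ 825.

x = 3624 px, y = 825 px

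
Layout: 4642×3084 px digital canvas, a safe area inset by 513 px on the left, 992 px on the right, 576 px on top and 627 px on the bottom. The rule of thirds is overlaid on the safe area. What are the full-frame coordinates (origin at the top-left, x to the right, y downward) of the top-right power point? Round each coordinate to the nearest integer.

x = 2604 px, y = 1203 px

Content width = 4642 − 513 − 992 = 3137 px; content height = 3084 − 576 − 627 = 1881 px.
Top-right is two-thirds across and one-third down within the safe area.
x = 513 + 2 × 3137/3 = 513 + 2091.33 ≈ 2604
y = 576 + 1 × 1881/3 = 576 + 627.00 ≈ 1203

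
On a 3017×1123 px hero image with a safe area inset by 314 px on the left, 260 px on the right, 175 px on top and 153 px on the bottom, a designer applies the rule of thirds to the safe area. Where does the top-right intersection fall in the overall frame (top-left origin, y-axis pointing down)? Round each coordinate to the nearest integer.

Content width = 3017 − 314 − 260 = 2443 px; content height = 1123 − 175 − 153 = 795 px.
Top-right is two-thirds across and one-third down within the safe area.
x = 314 + 2 × 2443/3 = 314 + 1628.67 ≈ 1943
y = 175 + 1 × 795/3 = 175 + 265.00 ≈ 440

(1943, 440)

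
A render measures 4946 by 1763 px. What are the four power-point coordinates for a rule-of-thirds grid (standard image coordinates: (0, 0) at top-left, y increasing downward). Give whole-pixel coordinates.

(1649, 588), (3297, 588), (1649, 1175), (3297, 1175)

One third of 4946 is 1648.67; one third of 1763 is 587.67.
Vertical third lines at x = 1649 and x = 3297; horizontal third lines at y = 588 and y = 1175.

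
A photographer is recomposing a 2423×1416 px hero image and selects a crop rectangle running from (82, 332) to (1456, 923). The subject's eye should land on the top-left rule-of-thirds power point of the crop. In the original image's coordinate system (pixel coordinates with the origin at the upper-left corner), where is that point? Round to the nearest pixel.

(540, 529)

Crop width = 1456 − 82 = 1374 px; one third is 458.00 px.
Crop height = 923 − 332 = 591 px; one third is 197.00 px.
The top-left point is one-third across and one-third down within the crop:
x = 82 + 1 × 458.00 ≈ 540; y = 332 + 1 × 197.00 ≈ 529.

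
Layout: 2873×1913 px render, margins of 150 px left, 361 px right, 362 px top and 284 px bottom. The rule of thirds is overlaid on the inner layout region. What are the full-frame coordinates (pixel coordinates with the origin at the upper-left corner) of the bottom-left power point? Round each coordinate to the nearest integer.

(937, 1207)

Content width = 2873 − 150 − 361 = 2362 px; content height = 1913 − 362 − 284 = 1267 px.
Bottom-left is one-third across and two-thirds down within the inner layout region.
x = 150 + 1 × 2362/3 = 150 + 787.33 ≈ 937
y = 362 + 2 × 1267/3 = 362 + 844.67 ≈ 1207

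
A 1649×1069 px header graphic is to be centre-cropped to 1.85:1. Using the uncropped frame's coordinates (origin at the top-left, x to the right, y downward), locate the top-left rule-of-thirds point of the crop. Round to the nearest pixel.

1649/1069 < 1.85/1, so the 1.85:1 crop keeps the full width 1649 and trims height to 1649 × 1/1.85 = 891.35 px.
Top offset = (1069 − 891.35)/2 = 88.82 px; left offset = 0.
Top-left is one-third across and one-third down within the crop:
x = 0.00 + 1 × 1649.00/3 ≈ 550; y = 88.82 + 1 × 891.35/3 ≈ 386.

(550, 386)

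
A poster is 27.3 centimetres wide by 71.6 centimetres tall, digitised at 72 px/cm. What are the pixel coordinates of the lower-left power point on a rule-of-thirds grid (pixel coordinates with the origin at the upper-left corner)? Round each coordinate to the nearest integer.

(655, 3437)

In pixels the canvas is 27.3 × 72 = 1965.6 wide and 71.6 × 72 = 5155.2 tall.
The lower-left point is one-third across and two-thirds down:
x = 1 × 1965.6/3 ≈ 655; y = 2 × 5155.2/3 ≈ 3437.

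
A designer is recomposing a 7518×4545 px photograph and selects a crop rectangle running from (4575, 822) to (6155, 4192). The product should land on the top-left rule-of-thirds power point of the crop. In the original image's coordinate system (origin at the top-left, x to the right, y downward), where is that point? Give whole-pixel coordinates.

(5102, 1945)

Crop width = 6155 − 4575 = 1580 px; one third is 526.67 px.
Crop height = 4192 − 822 = 3370 px; one third is 1123.33 px.
The top-left point is one-third across and one-third down within the crop:
x = 4575 + 1 × 526.67 ≈ 5102; y = 822 + 1 × 1123.33 ≈ 1945.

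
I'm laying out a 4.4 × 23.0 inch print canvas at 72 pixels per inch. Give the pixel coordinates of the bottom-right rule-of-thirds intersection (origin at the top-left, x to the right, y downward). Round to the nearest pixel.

In pixels the canvas is 4.4 × 72 = 316.8 wide and 23.0 × 72 = 1656 tall.
The bottom-right point is two-thirds across and two-thirds down:
x = 2 × 316.8/3 ≈ 211; y = 2 × 1656/3 ≈ 1104.

(211, 1104)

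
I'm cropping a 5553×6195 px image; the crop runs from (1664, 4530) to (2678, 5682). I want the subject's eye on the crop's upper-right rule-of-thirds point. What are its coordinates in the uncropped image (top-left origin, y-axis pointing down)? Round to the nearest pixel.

Crop width = 2678 − 1664 = 1014 px; one third is 338.00 px.
Crop height = 5682 − 4530 = 1152 px; one third is 384.00 px.
The upper-right point is two-thirds across and one-third down within the crop:
x = 1664 + 2 × 338.00 ≈ 2340; y = 4530 + 1 × 384.00 ≈ 4914.

x = 2340 px, y = 4914 px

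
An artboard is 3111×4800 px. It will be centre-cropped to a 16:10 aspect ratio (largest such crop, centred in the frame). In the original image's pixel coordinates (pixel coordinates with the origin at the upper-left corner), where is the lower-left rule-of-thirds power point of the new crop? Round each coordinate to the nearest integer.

x = 1037 px, y = 2724 px

3111/4800 < 16/10, so the 16:10 crop keeps the full width 3111 and trims height to 3111 × 10/16 = 1944.38 px.
Top offset = (4800 − 1944.38)/2 = 1427.81 px; left offset = 0.
Lower-left is one-third across and two-thirds down within the crop:
x = 0.00 + 1 × 3111.00/3 ≈ 1037; y = 1427.81 + 2 × 1944.38/3 ≈ 2724.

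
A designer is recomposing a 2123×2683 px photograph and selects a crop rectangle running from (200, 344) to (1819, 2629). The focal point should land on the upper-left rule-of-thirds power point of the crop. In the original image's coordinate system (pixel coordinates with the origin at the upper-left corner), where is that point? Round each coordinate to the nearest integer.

(740, 1106)

Crop width = 1819 − 200 = 1619 px; one third is 539.67 px.
Crop height = 2629 − 344 = 2285 px; one third is 761.67 px.
The upper-left point is one-third across and one-third down within the crop:
x = 200 + 1 × 539.67 ≈ 740; y = 344 + 1 × 761.67 ≈ 1106.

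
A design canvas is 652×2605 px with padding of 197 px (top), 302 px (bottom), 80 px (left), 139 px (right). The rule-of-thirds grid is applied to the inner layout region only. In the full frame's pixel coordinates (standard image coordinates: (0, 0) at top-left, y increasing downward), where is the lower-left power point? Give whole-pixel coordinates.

(224, 1601)

Content width = 652 − 80 − 139 = 433 px; content height = 2605 − 197 − 302 = 2106 px.
Lower-left is one-third across and two-thirds down within the inner layout region.
x = 80 + 1 × 433/3 = 80 + 144.33 ≈ 224
y = 197 + 2 × 2106/3 = 197 + 1404.00 ≈ 1601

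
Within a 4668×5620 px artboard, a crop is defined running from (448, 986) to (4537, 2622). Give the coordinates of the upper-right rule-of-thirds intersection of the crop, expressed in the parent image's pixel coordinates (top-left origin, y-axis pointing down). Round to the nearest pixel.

x = 3174 px, y = 1531 px

Crop width = 4537 − 448 = 4089 px; one third is 1363.00 px.
Crop height = 2622 − 986 = 1636 px; one third is 545.33 px.
The upper-right point is two-thirds across and one-third down within the crop:
x = 448 + 2 × 1363.00 ≈ 3174; y = 986 + 1 × 545.33 ≈ 1531.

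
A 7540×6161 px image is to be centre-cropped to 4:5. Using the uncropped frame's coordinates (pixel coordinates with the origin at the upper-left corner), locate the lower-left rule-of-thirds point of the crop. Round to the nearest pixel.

7540/6161 > 4/5, so the 4:5 crop keeps the full height 6161 and trims width to 6161 × 4/5 = 4928.80 px.
Left offset = (7540 − 4928.80)/2 = 1305.60 px; top offset = 0.
Lower-left is one-third across and two-thirds down within the crop:
x = 1305.60 + 1 × 4928.80/3 ≈ 2949; y = 0.00 + 2 × 6161.00/3 ≈ 4107.

x = 2949 px, y = 4107 px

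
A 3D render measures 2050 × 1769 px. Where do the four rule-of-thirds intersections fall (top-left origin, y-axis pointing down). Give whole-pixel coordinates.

(683, 590), (1367, 590), (683, 1179), (1367, 1179)

One third of 2050 is 683.33; one third of 1769 is 589.67.
Vertical third lines at x = 683 and x = 1367; horizontal third lines at y = 590 and y = 1179.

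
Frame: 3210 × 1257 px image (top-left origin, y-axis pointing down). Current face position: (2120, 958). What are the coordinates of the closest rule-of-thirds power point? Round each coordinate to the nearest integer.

Third lines: x ∈ {1070, 2140}, y ∈ {419, 838}.
2120 is closer to x = 2140; 958 is closer to y = 838.
So the nearest intersection is the lower-right power point.

(2140, 838)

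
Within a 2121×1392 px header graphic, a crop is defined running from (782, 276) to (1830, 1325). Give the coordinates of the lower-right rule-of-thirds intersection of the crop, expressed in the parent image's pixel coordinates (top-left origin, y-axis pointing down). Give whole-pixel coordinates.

Crop width = 1830 − 782 = 1048 px; one third is 349.33 px.
Crop height = 1325 − 276 = 1049 px; one third is 349.67 px.
The lower-right point is two-thirds across and two-thirds down within the crop:
x = 782 + 2 × 349.33 ≈ 1481; y = 276 + 2 × 349.67 ≈ 975.

x = 1481 px, y = 975 px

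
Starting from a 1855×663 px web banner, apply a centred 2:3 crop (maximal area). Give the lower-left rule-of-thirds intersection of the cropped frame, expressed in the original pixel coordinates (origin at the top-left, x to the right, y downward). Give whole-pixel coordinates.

1855/663 > 2/3, so the 2:3 crop keeps the full height 663 and trims width to 663 × 2/3 = 442.00 px.
Left offset = (1855 − 442.00)/2 = 706.50 px; top offset = 0.
Lower-left is one-third across and two-thirds down within the crop:
x = 706.50 + 1 × 442.00/3 ≈ 854; y = 0.00 + 2 × 663.00/3 ≈ 442.

(854, 442)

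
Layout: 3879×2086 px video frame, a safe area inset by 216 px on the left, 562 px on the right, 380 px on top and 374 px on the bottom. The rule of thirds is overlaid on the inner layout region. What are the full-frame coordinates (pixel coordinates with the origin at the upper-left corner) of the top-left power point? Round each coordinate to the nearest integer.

Content width = 3879 − 216 − 562 = 3101 px; content height = 2086 − 380 − 374 = 1332 px.
Top-left is one-third across and one-third down within the inner layout region.
x = 216 + 1 × 3101/3 = 216 + 1033.67 ≈ 1250
y = 380 + 1 × 1332/3 = 380 + 444.00 ≈ 824

x = 1250 px, y = 824 px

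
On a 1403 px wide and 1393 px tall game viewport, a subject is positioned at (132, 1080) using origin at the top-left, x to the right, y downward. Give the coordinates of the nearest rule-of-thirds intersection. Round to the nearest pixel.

Third lines: x ∈ {468, 935}, y ∈ {464, 929}.
132 is closer to x = 468; 1080 is closer to y = 929.
So the nearest intersection is the lower-left power point.

x = 468 px, y = 929 px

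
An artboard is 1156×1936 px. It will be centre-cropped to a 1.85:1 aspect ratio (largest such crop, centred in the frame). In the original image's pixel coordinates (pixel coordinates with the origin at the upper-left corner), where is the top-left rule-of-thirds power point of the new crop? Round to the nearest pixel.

1156/1936 < 1.85/1, so the 1.85:1 crop keeps the full width 1156 and trims height to 1156 × 1/1.85 = 624.86 px.
Top offset = (1936 − 624.86)/2 = 655.57 px; left offset = 0.
Top-left is one-third across and one-third down within the crop:
x = 0.00 + 1 × 1156.00/3 ≈ 385; y = 655.57 + 1 × 624.86/3 ≈ 864.

(385, 864)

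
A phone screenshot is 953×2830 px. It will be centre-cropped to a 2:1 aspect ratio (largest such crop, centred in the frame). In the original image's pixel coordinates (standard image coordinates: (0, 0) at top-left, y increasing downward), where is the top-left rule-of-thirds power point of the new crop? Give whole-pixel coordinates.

953/2830 < 2/1, so the 2:1 crop keeps the full width 953 and trims height to 953 × 1/2 = 476.50 px.
Top offset = (2830 − 476.50)/2 = 1176.75 px; left offset = 0.
Top-left is one-third across and one-third down within the crop:
x = 0.00 + 1 × 953.00/3 ≈ 318; y = 1176.75 + 1 × 476.50/3 ≈ 1336.

(318, 1336)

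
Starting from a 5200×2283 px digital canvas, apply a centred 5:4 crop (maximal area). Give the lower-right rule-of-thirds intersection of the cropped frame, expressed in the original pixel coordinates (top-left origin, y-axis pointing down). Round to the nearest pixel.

x = 3076 px, y = 1522 px

5200/2283 > 5/4, so the 5:4 crop keeps the full height 2283 and trims width to 2283 × 5/4 = 2853.75 px.
Left offset = (5200 − 2853.75)/2 = 1173.12 px; top offset = 0.
Lower-right is two-thirds across and two-thirds down within the crop:
x = 1173.12 + 2 × 2853.75/3 ≈ 3076; y = 0.00 + 2 × 2283.00/3 ≈ 1522.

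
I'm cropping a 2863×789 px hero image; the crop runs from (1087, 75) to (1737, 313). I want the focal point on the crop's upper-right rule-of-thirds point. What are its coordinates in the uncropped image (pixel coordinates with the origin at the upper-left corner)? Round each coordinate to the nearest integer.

x = 1520 px, y = 154 px

Crop width = 1737 − 1087 = 650 px; one third is 216.67 px.
Crop height = 313 − 75 = 238 px; one third is 79.33 px.
The upper-right point is two-thirds across and one-third down within the crop:
x = 1087 + 2 × 216.67 ≈ 1520; y = 75 + 1 × 79.33 ≈ 154.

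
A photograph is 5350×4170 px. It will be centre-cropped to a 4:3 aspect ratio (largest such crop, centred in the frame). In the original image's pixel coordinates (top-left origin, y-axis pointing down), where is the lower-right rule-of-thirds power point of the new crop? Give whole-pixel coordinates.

5350/4170 < 4/3, so the 4:3 crop keeps the full width 5350 and trims height to 5350 × 3/4 = 4012.50 px.
Top offset = (4170 − 4012.50)/2 = 78.75 px; left offset = 0.
Lower-right is two-thirds across and two-thirds down within the crop:
x = 0.00 + 2 × 5350.00/3 ≈ 3567; y = 78.75 + 2 × 4012.50/3 ≈ 2754.

x = 3567 px, y = 2754 px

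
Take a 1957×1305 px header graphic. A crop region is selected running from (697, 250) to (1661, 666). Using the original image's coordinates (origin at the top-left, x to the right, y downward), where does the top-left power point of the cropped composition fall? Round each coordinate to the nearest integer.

Crop width = 1661 − 697 = 964 px; one third is 321.33 px.
Crop height = 666 − 250 = 416 px; one third is 138.67 px.
The top-left point is one-third across and one-third down within the crop:
x = 697 + 1 × 321.33 ≈ 1018; y = 250 + 1 × 138.67 ≈ 389.

(1018, 389)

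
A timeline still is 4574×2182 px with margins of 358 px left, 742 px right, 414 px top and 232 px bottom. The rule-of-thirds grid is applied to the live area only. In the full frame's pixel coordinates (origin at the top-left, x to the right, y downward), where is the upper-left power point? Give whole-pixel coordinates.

Content width = 4574 − 358 − 742 = 3474 px; content height = 2182 − 414 − 232 = 1536 px.
Upper-left is one-third across and one-third down within the live area.
x = 358 + 1 × 3474/3 = 358 + 1158.00 ≈ 1516
y = 414 + 1 × 1536/3 = 414 + 512.00 ≈ 926

(1516, 926)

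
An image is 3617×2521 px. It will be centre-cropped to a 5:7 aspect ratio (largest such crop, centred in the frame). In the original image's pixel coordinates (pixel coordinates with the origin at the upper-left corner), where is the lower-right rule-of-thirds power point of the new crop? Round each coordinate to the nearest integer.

3617/2521 > 5/7, so the 5:7 crop keeps the full height 2521 and trims width to 2521 × 5/7 = 1800.71 px.
Left offset = (3617 − 1800.71)/2 = 908.14 px; top offset = 0.
Lower-right is two-thirds across and two-thirds down within the crop:
x = 908.14 + 2 × 1800.71/3 ≈ 2109; y = 0.00 + 2 × 2521.00/3 ≈ 1681.

x = 2109 px, y = 1681 px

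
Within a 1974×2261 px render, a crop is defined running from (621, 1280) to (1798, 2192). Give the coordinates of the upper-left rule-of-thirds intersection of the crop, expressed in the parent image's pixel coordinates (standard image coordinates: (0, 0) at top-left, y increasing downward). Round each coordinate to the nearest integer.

(1013, 1584)

Crop width = 1798 − 621 = 1177 px; one third is 392.33 px.
Crop height = 2192 − 1280 = 912 px; one third is 304.00 px.
The upper-left point is one-third across and one-third down within the crop:
x = 621 + 1 × 392.33 ≈ 1013; y = 1280 + 1 × 304.00 ≈ 1584.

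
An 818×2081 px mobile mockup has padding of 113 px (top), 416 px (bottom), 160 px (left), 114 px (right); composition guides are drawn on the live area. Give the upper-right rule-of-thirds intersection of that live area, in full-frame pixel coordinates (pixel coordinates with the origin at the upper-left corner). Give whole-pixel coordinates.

Content width = 818 − 160 − 114 = 544 px; content height = 2081 − 113 − 416 = 1552 px.
Upper-right is two-thirds across and one-third down within the live area.
x = 160 + 2 × 544/3 = 160 + 362.67 ≈ 523
y = 113 + 1 × 1552/3 = 113 + 517.33 ≈ 630

x = 523 px, y = 630 px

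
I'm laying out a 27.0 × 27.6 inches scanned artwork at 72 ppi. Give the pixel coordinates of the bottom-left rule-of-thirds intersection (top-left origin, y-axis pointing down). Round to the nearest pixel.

In pixels the canvas is 27.0 × 72 = 1944 wide and 27.6 × 72 = 1987.2 tall.
The bottom-left point is one-third across and two-thirds down:
x = 1 × 1944/3 ≈ 648; y = 2 × 1987.2/3 ≈ 1325.

x = 648 px, y = 1325 px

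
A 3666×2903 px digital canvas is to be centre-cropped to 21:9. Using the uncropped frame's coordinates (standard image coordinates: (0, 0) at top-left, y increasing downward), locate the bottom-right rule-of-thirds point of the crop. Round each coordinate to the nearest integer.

x = 2444 px, y = 1713 px

3666/2903 < 21/9, so the 21:9 crop keeps the full width 3666 and trims height to 3666 × 9/21 = 1571.14 px.
Top offset = (2903 − 1571.14)/2 = 665.93 px; left offset = 0.
Bottom-right is two-thirds across and two-thirds down within the crop:
x = 0.00 + 2 × 3666.00/3 ≈ 2444; y = 665.93 + 2 × 1571.14/3 ≈ 1713.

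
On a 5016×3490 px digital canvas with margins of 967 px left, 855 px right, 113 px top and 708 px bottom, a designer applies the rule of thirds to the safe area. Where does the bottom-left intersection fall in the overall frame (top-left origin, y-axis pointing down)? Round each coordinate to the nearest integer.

x = 2032 px, y = 1892 px

Content width = 5016 − 967 − 855 = 3194 px; content height = 3490 − 113 − 708 = 2669 px.
Bottom-left is one-third across and two-thirds down within the safe area.
x = 967 + 1 × 3194/3 = 967 + 1064.67 ≈ 2032
y = 113 + 2 × 2669/3 = 113 + 1779.33 ≈ 1892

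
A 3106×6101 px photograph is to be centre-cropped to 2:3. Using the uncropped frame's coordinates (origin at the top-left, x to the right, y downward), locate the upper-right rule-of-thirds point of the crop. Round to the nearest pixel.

(2071, 2274)

3106/6101 < 2/3, so the 2:3 crop keeps the full width 3106 and trims height to 3106 × 3/2 = 4659.00 px.
Top offset = (6101 − 4659.00)/2 = 721.00 px; left offset = 0.
Upper-right is two-thirds across and one-third down within the crop:
x = 0.00 + 2 × 3106.00/3 ≈ 2071; y = 721.00 + 1 × 4659.00/3 ≈ 2274.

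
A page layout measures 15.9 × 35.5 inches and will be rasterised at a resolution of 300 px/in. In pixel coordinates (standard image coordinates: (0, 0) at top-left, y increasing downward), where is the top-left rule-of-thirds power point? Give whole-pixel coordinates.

x = 1590 px, y = 3550 px

In pixels the canvas is 15.9 × 300 = 4770 wide and 35.5 × 300 = 10650 tall.
The top-left point is one-third across and one-third down:
x = 1 × 4770/3 ≈ 1590; y = 1 × 10650/3 ≈ 3550.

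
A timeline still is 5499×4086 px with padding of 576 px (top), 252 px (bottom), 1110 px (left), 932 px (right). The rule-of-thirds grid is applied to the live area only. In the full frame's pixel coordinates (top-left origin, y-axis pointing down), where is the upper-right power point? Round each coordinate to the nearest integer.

(3415, 1662)

Content width = 5499 − 1110 − 932 = 3457 px; content height = 4086 − 576 − 252 = 3258 px.
Upper-right is two-thirds across and one-third down within the live area.
x = 1110 + 2 × 3457/3 = 1110 + 2304.67 ≈ 3415
y = 576 + 1 × 3258/3 = 576 + 1086.00 ≈ 1662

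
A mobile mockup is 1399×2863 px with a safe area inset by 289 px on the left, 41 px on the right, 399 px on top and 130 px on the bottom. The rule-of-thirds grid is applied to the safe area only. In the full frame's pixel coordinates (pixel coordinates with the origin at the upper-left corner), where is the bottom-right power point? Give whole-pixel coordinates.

Content width = 1399 − 289 − 41 = 1069 px; content height = 2863 − 399 − 130 = 2334 px.
Bottom-right is two-thirds across and two-thirds down within the safe area.
x = 289 + 2 × 1069/3 = 289 + 712.67 ≈ 1002
y = 399 + 2 × 2334/3 = 399 + 1556.00 ≈ 1955

(1002, 1955)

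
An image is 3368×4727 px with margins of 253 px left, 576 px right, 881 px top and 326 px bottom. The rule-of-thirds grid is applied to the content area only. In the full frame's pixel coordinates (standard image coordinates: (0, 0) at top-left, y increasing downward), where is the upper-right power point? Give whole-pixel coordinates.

Content width = 3368 − 253 − 576 = 2539 px; content height = 4727 − 881 − 326 = 3520 px.
Upper-right is two-thirds across and one-third down within the content area.
x = 253 + 2 × 2539/3 = 253 + 1692.67 ≈ 1946
y = 881 + 1 × 3520/3 = 881 + 1173.33 ≈ 2054

(1946, 2054)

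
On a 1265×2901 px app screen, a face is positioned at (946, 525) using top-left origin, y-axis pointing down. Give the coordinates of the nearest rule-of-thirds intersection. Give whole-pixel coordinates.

x = 843 px, y = 967 px

Third lines: x ∈ {422, 843}, y ∈ {967, 1934}.
946 is closer to x = 843; 525 is closer to y = 967.
So the nearest intersection is the upper-right power point.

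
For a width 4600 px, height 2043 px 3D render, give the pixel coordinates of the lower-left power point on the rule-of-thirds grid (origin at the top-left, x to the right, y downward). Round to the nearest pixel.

The lower-left point sits one-third of the way across and two-thirds of the way down.
x = 1 × 4600/3 ≈ 1533; y = 2 × 2043/3 ≈ 1362.

(1533, 1362)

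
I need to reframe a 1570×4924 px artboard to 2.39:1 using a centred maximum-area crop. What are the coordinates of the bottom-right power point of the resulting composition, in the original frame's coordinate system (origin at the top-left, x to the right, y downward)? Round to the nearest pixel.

1570/4924 < 2.39/1, so the 2.39:1 crop keeps the full width 1570 and trims height to 1570 × 1/2.39 = 656.90 px.
Top offset = (4924 − 656.90)/2 = 2133.55 px; left offset = 0.
Bottom-right is two-thirds across and two-thirds down within the crop:
x = 0.00 + 2 × 1570.00/3 ≈ 1047; y = 2133.55 + 2 × 656.90/3 ≈ 2571.

x = 1047 px, y = 2571 px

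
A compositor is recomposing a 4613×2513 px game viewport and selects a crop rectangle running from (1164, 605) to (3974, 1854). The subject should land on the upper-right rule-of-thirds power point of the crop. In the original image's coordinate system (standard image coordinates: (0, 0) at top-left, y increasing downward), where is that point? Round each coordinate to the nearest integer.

Crop width = 3974 − 1164 = 2810 px; one third is 936.67 px.
Crop height = 1854 − 605 = 1249 px; one third is 416.33 px.
The upper-right point is two-thirds across and one-third down within the crop:
x = 1164 + 2 × 936.67 ≈ 3037; y = 605 + 1 × 416.33 ≈ 1021.

(3037, 1021)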